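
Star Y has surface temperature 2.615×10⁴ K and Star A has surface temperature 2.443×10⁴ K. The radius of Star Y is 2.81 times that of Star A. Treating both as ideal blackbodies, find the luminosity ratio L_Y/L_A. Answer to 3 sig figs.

L ∝ R²T⁴, so L_Y/L_A = (R_Y/R_A)²(T_Y/T_A)⁴ = (2.81)² × (2.615×10⁴/2.443×10⁴)⁴ = 7.8961 × 1.31278 = 10.4.

L_Y/L_A ≈ 10.4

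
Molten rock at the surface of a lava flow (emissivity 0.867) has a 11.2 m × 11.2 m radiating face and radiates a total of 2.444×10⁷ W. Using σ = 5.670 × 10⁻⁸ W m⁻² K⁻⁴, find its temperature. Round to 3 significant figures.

Area A = 11.2 × 11.2 = 125.44 m².
P = εσAT⁴ ⇒ T = (P/(εσA))^(1/4) = (2.444×10⁷/(0.867×5.670×10⁻⁸×125.44))^(1/4) = 1.41×10³ K.

T ≈ 1.41×10³ K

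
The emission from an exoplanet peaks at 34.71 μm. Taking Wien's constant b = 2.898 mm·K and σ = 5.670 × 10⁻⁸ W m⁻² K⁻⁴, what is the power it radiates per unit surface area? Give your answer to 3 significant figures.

I ≈ 2.76 W/m²

Wien's law: T = b/λ_max = 2.898×10⁻³/3.471×10⁻⁵ = 83.4918 K.
Then I = σT⁴ = 5.670×10⁻⁸×(83.4918)⁴ = 2.76 W/m².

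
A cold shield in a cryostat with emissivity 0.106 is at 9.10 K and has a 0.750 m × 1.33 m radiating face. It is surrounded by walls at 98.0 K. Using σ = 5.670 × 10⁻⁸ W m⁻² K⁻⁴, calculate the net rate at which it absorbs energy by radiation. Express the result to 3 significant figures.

Net gain ≈ 0.553 W

Area A = 0.750 × 1.33 = 0.9975 m².
Net radiated power P_net = εσA(T⁴ − T₀⁴) = 0.106×5.670×10⁻⁸×0.9975×(9.10⁴ − 98.0⁴).
T⁴ − T₀⁴ = 6857.50 − 9.22368×10⁷ = -9.22299×10⁷ K⁴, so P_net = -0.553 W — negative, meaning a net gain of 0.553 W.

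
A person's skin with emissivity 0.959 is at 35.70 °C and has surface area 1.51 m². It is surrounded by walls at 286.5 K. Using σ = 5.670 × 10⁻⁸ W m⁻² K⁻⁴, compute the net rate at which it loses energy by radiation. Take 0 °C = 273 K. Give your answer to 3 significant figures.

T = 35.70 °C + 273 = 308.70 K.
Area A = 1.51 m².
Net radiated power P_net = εσA(T⁴ − T₀⁴) = 0.959×5.670×10⁻⁸×1.51×(308.70⁴ − 286.5⁴).
T⁴ − T₀⁴ = 9.08127×10⁹ − 6.73750×10⁹ = 2.34377×10⁹ K⁴, so P_net = 192 W.

Net loss ≈ 192 W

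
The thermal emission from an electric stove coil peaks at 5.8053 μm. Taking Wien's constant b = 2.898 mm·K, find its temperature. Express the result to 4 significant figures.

Wien's law gives T = b/λ_max = (2.898×10⁻³ m·K)/(5.8053×10⁻⁶ m) = 499.2 K.

T ≈ 499.2 K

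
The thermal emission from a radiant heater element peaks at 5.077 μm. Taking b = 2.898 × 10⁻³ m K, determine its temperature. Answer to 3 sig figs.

Wien's law gives T = b/λ_max = (2.898×10⁻³ m·K)/(5.077×10⁻⁶ m) = 571 K.

T ≈ 571 K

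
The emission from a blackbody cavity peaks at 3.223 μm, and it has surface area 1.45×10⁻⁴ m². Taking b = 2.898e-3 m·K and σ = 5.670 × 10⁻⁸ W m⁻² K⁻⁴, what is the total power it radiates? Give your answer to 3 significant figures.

P ≈ 5.37 W

Wien's law: T = b/λ_max = 2.898×10⁻³/3.223×10⁻⁶ = 899.162 K.
Area A = 1.45×10⁻⁴ m².
Then P = σAT⁴ = 5.670×10⁻⁸×1.45×10⁻⁴×(899.162)⁴ = 5.37 W.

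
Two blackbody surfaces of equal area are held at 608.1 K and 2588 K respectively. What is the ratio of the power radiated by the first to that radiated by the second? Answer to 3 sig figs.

P₁/P₂ ≈ 3.05×10⁻³

With equal areas, P₁/P₂ = (T₁/T₂)⁴ = (608.1/2588)⁴ = 3.05×10⁻³.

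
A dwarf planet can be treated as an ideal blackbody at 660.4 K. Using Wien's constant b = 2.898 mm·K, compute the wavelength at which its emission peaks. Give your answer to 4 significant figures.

Wien's displacement law: λ_max = b/T = (2.898×10⁻³ m·K)/(660.4 K) = 4.3882×10⁻⁶ m.
That is 4.388 μm, in the infrared range.

λ_max ≈ 4.388 μm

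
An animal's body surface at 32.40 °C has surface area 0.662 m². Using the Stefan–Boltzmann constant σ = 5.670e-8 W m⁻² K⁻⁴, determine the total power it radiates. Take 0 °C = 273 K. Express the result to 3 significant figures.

P ≈ 327 W

T = 32.40 °C + 273 = 305.40 K.
Area A = 0.662 m².
P = σAT⁴ = 5.670×10⁻⁸ × 0.662 × (305.40)⁴ = 327 W.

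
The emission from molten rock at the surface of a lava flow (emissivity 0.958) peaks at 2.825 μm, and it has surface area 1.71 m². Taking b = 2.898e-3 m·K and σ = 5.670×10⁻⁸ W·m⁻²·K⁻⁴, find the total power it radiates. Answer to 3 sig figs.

P ≈ 1.03×10⁵ W

Wien's law: T = b/λ_max = 2.898×10⁻³/2.825×10⁻⁶ = 1025.84 K.
Area A = 1.71 m².
Then P = εσAT⁴ = 0.958×5.670×10⁻⁸×1.71×(1025.84)⁴ = 1.03×10⁵ W.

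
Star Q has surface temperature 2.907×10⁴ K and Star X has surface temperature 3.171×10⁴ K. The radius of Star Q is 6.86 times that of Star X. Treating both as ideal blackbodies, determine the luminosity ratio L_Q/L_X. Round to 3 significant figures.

L_Q/L_X ≈ 33.2

L ∝ R²T⁴, so L_Q/L_X = (R_Q/R_X)²(T_Q/T_X)⁴ = (6.86)² × (2.907×10⁴/3.171×10⁴)⁴ = 47.0596 × 0.706310 = 33.2.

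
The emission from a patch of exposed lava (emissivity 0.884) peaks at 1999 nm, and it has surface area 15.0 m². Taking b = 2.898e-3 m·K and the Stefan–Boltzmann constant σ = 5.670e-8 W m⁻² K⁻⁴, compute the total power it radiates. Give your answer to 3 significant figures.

Wien's law: T = b/λ_max = 2.898×10⁻³/1.999×10⁻⁶ = 1449.72 K.
Area A = 15.0 m².
Then P = εσAT⁴ = 0.884×5.670×10⁻⁸×15.0×(1449.72)⁴ = 3.32×10⁶ W.

P ≈ 3.32×10⁶ W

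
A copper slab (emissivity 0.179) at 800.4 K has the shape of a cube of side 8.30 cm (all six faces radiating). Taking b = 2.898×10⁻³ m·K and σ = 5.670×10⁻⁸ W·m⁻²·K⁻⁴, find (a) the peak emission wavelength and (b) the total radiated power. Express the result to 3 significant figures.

(a) λ_max = b/T = 2.898×10⁻³/800.4 = 3.621×10⁻⁶ m = 3.62 μm.
Area A = 6s² = 6×(0.0830 m)² = 0.041334 m².
(b) P = εσAT⁴ = 0.179×5.670×10⁻⁸×0.041334×(800.4)⁴ = 172 W.

λ_max ≈ 3.62 μm; P ≈ 172 W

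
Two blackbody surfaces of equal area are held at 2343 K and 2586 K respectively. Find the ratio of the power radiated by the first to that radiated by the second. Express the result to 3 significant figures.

P₁/P₂ ≈ 0.674

With equal areas, P₁/P₂ = (T₁/T₂)⁴ = (2343/2586)⁴ = 0.674.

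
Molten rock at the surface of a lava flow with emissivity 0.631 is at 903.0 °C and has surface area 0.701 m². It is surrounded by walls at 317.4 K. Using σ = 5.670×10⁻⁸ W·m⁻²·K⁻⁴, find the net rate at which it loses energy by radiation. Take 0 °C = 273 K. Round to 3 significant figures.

Net loss ≈ 4.77×10⁴ W

T = 903.0 °C + 273 = 1176.0 K.
Area A = 0.701 m².
Net radiated power P_net = εσA(T⁴ − T₀⁴) = 0.631×5.670×10⁻⁸×0.701×(1176.0⁴ − 317.4⁴).
T⁴ − T₀⁴ = 1.91262×10¹² − 1.01491×10¹⁰ = 1.90247×10¹² K⁴, so P_net = 4.77×10⁴ W.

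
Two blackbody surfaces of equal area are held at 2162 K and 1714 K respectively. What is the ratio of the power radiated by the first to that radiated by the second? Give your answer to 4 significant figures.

With equal areas, P₁/P₂ = (T₁/T₂)⁴ = (2162/1714)⁴ = 2.532.

P₁/P₂ ≈ 2.532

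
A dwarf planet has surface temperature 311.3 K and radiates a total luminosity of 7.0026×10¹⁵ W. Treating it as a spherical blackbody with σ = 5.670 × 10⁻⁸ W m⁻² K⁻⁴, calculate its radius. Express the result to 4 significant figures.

R ≈ 1.023×10⁶ m

L = 4πR²σT⁴ ⇒ R = √(L/(4πσT⁴)).
σT⁴ = 532.475 W/m², so R = √(7.0026×10¹⁵/(4π×532.475)) = 1.023×10⁶ m.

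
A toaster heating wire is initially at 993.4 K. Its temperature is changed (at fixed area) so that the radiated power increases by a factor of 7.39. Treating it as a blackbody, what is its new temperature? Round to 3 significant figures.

T₂ ≈ 1.64×10³ K

P ∝ T⁴, so T₂/T₁ = (P₂/P₁)^(1/4) = (7.39)^(1/4) = 1.64877.
T₂ = 993.4 × 1.64877 = 1.64×10³ K.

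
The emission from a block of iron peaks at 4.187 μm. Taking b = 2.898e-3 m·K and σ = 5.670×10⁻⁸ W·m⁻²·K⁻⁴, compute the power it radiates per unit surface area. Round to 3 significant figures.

I ≈ 1.30×10⁴ W/m²

Wien's law: T = b/λ_max = 2.898×10⁻³/4.187×10⁻⁶ = 692.142 K.
Then I = σT⁴ = 5.670×10⁻⁸×(692.142)⁴ = 1.30×10⁴ W/m².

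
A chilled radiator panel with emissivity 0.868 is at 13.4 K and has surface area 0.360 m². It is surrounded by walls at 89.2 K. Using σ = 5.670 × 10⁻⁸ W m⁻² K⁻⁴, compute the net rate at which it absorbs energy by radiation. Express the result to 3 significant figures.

Net gain ≈ 1.12 W

Area A = 0.360 m².
Net radiated power P_net = εσA(T⁴ − T₀⁴) = 0.868×5.670×10⁻⁸×0.360×(13.4⁴ − 89.2⁴).
T⁴ − T₀⁴ = 32241.8 − 6.33081×10⁷ = -6.32759×10⁷ K⁴, so P_net = -1.12 W — negative, meaning a net gain of 1.12 W.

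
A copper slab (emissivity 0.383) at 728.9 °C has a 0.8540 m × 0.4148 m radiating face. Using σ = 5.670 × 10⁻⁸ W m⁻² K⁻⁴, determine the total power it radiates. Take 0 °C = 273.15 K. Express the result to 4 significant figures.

T = 728.9 °C + 273.15 = 1002.05 K.
Area A = 0.8540 × 0.4148 = 0.354239 m².
P = εσAT⁴ = 0.383 × 5.670×10⁻⁸ × 0.354239 × (1002.05)⁴ = 7756 W.

P ≈ 7756 W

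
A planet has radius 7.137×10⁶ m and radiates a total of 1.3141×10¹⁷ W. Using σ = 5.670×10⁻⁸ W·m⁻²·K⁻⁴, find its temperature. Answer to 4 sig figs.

Surface area A = 4πR² = 4π(7.137×10⁶ m)² = 6.40090×10¹⁴ m².
P = σAT⁴ ⇒ T = (P/(σA))^(1/4) = (1.3141×10¹⁷/(5.670×10⁻⁸×6.40090×10¹⁴))^(1/4) = 245.3 K.

T ≈ 245.3 K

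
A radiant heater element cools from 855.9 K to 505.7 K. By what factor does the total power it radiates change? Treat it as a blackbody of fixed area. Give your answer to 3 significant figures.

P ∝ T⁴, so P₂/P₁ = (T₂/T₁)⁴ = (505.7/855.9)⁴ = (0.590840)⁴ = 0.122.

P₂/P₁ ≈ 0.122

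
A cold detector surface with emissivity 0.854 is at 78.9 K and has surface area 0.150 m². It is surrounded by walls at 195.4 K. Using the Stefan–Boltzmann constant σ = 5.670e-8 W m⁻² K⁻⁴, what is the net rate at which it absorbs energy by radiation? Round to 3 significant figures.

Area A = 0.150 m².
Net radiated power P_net = εσA(T⁴ − T₀⁴) = 0.854×5.670×10⁻⁸×0.150×(78.9⁴ − 195.4⁴).
T⁴ − T₀⁴ = 3.87532×10⁷ − 1.45780×10⁹ = -1.41905×10⁹ K⁴, so P_net = -10.3 W — negative, meaning a net gain of 10.3 W.

Net gain ≈ 10.3 W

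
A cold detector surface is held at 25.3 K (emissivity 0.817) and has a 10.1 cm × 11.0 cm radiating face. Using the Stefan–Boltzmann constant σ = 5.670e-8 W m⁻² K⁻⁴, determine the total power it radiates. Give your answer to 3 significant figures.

P ≈ 2.11×10⁻⁴ W

Area A = 0.101 × 0.110 = 0.01111 m².
P = εσAT⁴ = 0.817 × 5.670×10⁻⁸ × 0.01111 × (25.3)⁴ = 2.11×10⁻⁴ W.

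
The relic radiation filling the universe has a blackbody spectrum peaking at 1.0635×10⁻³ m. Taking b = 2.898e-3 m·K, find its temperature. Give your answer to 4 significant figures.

Wien's law gives T = b/λ_max = (2.898×10⁻³ m·K)/(1.0635×10⁻³ m) = 2.725 K.

T ≈ 2.725 K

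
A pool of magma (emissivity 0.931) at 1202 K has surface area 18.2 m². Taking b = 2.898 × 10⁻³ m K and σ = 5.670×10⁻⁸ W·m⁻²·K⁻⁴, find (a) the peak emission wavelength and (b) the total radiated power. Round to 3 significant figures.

(a) λ_max = b/T = 2.898×10⁻³/1202 = 2.411×10⁻⁶ m = 2.41 μm.
Area A = 18.2 m².
(b) P = εσAT⁴ = 0.931×5.670×10⁻⁸×18.2×(1202)⁴ = 2.01×10⁶ W.

λ_max ≈ 2.41 μm; P ≈ 2.01×10⁶ W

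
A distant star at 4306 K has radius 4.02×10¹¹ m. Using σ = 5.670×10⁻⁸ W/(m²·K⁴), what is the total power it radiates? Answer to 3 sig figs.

Surface area A = 4πR² = 4π(4.02×10¹¹ m)² = 2.03078×10²⁴ m².
P = σAT⁴ = 5.670×10⁻⁸ × 2.03078×10²⁴ × (4306)⁴ = 3.96×10³¹ W.

P ≈ 3.96×10³¹ W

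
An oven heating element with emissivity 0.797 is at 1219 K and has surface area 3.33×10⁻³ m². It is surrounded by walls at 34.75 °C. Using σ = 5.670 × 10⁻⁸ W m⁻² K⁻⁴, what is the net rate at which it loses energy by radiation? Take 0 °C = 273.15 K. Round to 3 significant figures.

Net loss ≈ 331 W

Surroundings: T = 34.75 °C + 273.15 = 307.90 K.
Area A = 3.33×10⁻³ m².
Net radiated power P_net = εσA(T⁴ − T₀⁴) = 0.797×5.670×10⁻⁸×3.33×10⁻³×(1219⁴ − 307.90⁴).
T⁴ − T₀⁴ = 2.20808×10¹² − 8.98750×10⁹ = 2.19909×10¹² K⁴, so P_net = 331 W.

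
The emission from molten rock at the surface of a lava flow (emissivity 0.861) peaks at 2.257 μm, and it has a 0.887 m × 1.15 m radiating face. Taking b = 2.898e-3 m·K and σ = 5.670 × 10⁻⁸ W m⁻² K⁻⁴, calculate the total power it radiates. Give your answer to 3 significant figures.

P ≈ 1.35×10⁵ W

Wien's law: T = b/λ_max = 2.898×10⁻³/2.257×10⁻⁶ = 1284.01 K.
Area A = 0.887 × 1.15 = 1.02005 m².
Then P = εσAT⁴ = 0.861×5.670×10⁻⁸×1.02005×(1284.01)⁴ = 1.35×10⁵ W.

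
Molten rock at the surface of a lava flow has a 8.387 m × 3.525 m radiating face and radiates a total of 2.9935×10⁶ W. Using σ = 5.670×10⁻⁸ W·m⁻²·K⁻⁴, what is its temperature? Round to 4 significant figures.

Area A = 8.387 × 3.525 = 29.5642 m².
P = σAT⁴ ⇒ T = (P/(σA))^(1/4) = (2.9935×10⁶/(5.670×10⁻⁸×29.5642))^(1/4) = 1156 K.

T ≈ 1156 K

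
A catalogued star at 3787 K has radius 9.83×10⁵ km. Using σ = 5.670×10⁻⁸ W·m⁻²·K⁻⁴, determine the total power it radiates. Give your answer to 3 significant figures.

P ≈ 1.42×10²⁶ W

Surface area A = 4πR² = 4π(9.83×10⁸ m)² = 1.21427×10¹⁹ m².
P = σAT⁴ = 5.670×10⁻⁸ × 1.21427×10¹⁹ × (3787)⁴ = 1.42×10²⁶ W.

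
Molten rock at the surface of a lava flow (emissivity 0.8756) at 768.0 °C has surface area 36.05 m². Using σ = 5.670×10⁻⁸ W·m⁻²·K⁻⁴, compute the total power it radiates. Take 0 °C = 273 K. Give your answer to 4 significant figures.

P ≈ 2.102×10⁶ W

T = 768.0 °C + 273 = 1041.0 K.
Area A = 36.05 m².
P = εσAT⁴ = 0.8756 × 5.670×10⁻⁸ × 36.05 × (1041.0)⁴ = 2.102×10⁶ W.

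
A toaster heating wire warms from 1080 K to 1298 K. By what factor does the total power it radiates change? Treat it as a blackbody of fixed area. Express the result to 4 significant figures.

P ∝ T⁴, so P₂/P₁ = (T₂/T₁)⁴ = (1298/1080)⁴ = (1.20185)⁴ = 2.086.

P₂/P₁ ≈ 2.086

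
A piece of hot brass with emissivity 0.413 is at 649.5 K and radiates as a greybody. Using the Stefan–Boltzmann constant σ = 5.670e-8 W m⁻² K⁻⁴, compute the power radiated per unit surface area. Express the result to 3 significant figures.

I ≈ 4.17×10³ W/m²

Stefan–Boltzmann: I = εσT⁴ = 0.413 × 5.670×10⁻⁸ × (649.5)⁴ = 4.17×10³ W/m².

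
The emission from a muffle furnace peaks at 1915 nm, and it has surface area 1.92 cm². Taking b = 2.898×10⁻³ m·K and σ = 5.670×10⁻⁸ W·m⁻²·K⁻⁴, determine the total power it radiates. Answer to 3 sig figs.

P ≈ 57.1 W

Wien's law: T = b/λ_max = 2.898×10⁻³/1.915×10⁻⁶ = 1513.32 K.
Area A = 1.92 cm² = 1.92×10⁻⁴ m².
Then P = σAT⁴ = 5.670×10⁻⁸×1.92×10⁻⁴×(1513.32)⁴ = 57.1 W.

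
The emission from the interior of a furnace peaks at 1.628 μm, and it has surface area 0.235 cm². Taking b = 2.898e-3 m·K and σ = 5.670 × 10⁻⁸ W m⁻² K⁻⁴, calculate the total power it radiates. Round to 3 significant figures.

Wien's law: T = b/λ_max = 2.898×10⁻³/1.628×10⁻⁶ = 1780.10 K.
Area A = 0.235 cm² = 2.35×10⁻⁵ m².
Then P = σAT⁴ = 5.670×10⁻⁸×2.35×10⁻⁵×(1780.10)⁴ = 13.4 W.

P ≈ 13.4 W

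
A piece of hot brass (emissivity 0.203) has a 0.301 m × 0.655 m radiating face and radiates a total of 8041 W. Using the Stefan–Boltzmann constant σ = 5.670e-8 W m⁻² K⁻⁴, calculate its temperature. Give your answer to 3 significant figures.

Area A = 0.301 × 0.655 = 0.197155 m².
P = εσAT⁴ ⇒ T = (P/(εσA))^(1/4) = (8041/(0.203×5.670×10⁻⁸×0.197155))^(1/4) = 1.37×10³ K.

T ≈ 1.37×10³ K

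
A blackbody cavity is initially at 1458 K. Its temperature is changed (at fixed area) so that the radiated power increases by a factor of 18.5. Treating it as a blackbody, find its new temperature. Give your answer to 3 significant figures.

P ∝ T⁴, so T₂/T₁ = (P₂/P₁)^(1/4) = (18.5)^(1/4) = 2.07392.
T₂ = 1458 × 2.07392 = 3.02×10³ K.

T₂ ≈ 3.02×10³ K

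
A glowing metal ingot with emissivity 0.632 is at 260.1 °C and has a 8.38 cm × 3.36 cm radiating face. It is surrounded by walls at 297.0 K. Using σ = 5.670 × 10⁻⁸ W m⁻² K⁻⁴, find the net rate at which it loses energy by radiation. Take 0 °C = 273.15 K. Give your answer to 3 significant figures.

T = 260.1 °C + 273.15 = 533.25 K.
Area A = 0.0838 × 0.0336 = 2.81568×10⁻³ m².
Net radiated power P_net = εσA(T⁴ − T₀⁴) = 0.632×5.670×10⁻⁸×2.81568×10⁻³×(533.25⁴ − 297.0⁴).
T⁴ − T₀⁴ = 8.08581×10¹⁰ − 7.78083×10⁹ = 7.30773×10¹⁰ K⁴, so P_net = 7.37 W.

Net loss ≈ 7.37 W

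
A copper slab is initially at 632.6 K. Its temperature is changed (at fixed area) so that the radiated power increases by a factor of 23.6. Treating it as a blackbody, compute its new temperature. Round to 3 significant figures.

P ∝ T⁴, so T₂/T₁ = (P₂/P₁)^(1/4) = (23.6)^(1/4) = 2.20408.
T₂ = 632.6 × 2.20408 = 1.39×10³ K.

T₂ ≈ 1.39×10³ K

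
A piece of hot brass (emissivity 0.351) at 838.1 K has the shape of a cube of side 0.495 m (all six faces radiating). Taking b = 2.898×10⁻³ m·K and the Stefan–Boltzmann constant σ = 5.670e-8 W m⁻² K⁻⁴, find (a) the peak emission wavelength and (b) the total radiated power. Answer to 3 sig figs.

λ_max ≈ 3.46 μm; P ≈ 1.44×10⁴ W

(a) λ_max = b/T = 2.898×10⁻³/838.1 = 3.458×10⁻⁶ m = 3.46 μm.
Area A = 6s² = 6×(0.495 m)² = 1.47015 m².
(b) P = εσAT⁴ = 0.351×5.670×10⁻⁸×1.47015×(838.1)⁴ = 1.44×10⁴ W.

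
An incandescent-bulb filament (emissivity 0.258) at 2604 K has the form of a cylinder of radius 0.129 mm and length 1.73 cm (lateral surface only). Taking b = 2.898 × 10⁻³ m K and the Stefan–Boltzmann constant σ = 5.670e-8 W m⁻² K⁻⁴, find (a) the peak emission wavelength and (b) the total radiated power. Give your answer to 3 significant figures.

(a) λ_max = b/T = 2.898×10⁻³/2604 = 1.113×10⁻⁶ m = 1.11 μm.
Lateral area A = 2πrL = 2π×1.29×10⁻⁴×0.0173 = 1.40222×10⁻⁵ m².
(b) P = εσAT⁴ = 0.258×5.670×10⁻⁸×1.40222×10⁻⁵×(2604)⁴ = 9.43 W.

λ_max ≈ 1.11 μm; P ≈ 9.43 W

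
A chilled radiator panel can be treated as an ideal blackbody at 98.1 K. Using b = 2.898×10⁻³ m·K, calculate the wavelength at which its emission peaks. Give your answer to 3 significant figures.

Wien's displacement law: λ_max = b/T = (2.898×10⁻³ m·K)/(98.1 K) = 2.954×10⁻⁵ m.
That is 29.5 μm, in the infrared range.

λ_max ≈ 29.5 μm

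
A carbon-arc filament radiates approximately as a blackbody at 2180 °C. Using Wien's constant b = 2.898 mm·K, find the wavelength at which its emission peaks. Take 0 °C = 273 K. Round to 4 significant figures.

λ_max ≈ 1181 nm

T = 2180 °C + 273 = 2453 K.
Wien's displacement law: λ_max = b/T = (2.898×10⁻³ m·K)/(2453 K) = 1.1814×10⁻⁶ m.
That is 1181 nm, in the infrared range.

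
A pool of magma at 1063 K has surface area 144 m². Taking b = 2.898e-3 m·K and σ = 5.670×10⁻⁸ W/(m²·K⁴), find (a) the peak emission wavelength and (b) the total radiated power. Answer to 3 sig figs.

λ_max ≈ 2.73 μm; P ≈ 1.04×10⁷ W

(a) λ_max = b/T = 2.898×10⁻³/1063 = 2.726×10⁻⁶ m = 2.73 μm.
Area A = 144 m².
(b) P = σAT⁴ = 5.670×10⁻⁸×144×(1063)⁴ = 1.04×10⁷ W.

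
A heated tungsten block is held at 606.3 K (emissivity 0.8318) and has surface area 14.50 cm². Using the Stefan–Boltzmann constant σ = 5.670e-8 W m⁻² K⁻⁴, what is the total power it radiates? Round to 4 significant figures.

Area A = 14.50 cm² = 1.450×10⁻³ m².
P = εσAT⁴ = 0.8318 × 5.670×10⁻⁸ × 1.450×10⁻³ × (606.3)⁴ = 9.241 W.

P ≈ 9.241 W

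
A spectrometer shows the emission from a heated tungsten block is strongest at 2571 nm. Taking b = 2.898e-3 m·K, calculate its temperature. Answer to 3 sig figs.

Wien's law gives T = b/λ_max = (2.898×10⁻³ m·K)/(2.571×10⁻⁶ m) = 1.13×10³ K.

T ≈ 1.13×10³ K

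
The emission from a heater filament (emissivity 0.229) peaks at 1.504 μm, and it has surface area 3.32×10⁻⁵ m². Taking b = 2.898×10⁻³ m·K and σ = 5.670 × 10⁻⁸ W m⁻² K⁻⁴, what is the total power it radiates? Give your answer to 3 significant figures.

Wien's law: T = b/λ_max = 2.898×10⁻³/1.504×10⁻⁶ = 1926.86 K.
Area A = 3.32×10⁻⁵ m².
Then P = εσAT⁴ = 0.229×5.670×10⁻⁸×3.32×10⁻⁵×(1926.86)⁴ = 5.94 W.

P ≈ 5.94 W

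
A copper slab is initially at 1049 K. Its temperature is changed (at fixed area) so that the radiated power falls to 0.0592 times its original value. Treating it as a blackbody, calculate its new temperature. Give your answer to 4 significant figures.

P ∝ T⁴, so T₂/T₁ = (P₂/P₁)^(1/4) = (0.0592)^(1/4) = 0.493265.
T₂ = 1049 × 0.493265 = 517.4 K.

T₂ ≈ 517.4 K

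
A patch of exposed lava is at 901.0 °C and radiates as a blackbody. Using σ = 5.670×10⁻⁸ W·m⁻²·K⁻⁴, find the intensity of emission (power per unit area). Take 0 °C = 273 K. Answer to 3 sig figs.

I ≈ 1.08×10⁵ W/m²

T = 901.0 °C + 273 = 1174.0 K.
Stefan–Boltzmann: I = σT⁴ = 5.670×10⁻⁸ × (1174.0)⁴ = 1.08×10⁵ W/m².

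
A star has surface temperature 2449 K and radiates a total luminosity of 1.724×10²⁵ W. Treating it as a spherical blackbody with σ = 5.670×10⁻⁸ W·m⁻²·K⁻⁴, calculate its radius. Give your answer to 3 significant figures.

R ≈ 8.20×10⁸ m

L = 4πR²σT⁴ ⇒ R = √(L/(4πσT⁴)).
σT⁴ = 2.03957×10⁶ W/m², so R = √(1.724×10²⁵/(4π×2.03957×10⁶)) = 8.20×10⁸ m.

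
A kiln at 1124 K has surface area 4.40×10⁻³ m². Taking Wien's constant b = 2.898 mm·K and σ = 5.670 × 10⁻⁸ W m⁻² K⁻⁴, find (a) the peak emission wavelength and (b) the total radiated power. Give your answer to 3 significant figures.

(a) λ_max = b/T = 2.898×10⁻³/1124 = 2.578×10⁻⁶ m = 2.58 μm.
Area A = 4.40×10⁻³ m².
(b) P = σAT⁴ = 5.670×10⁻⁸×4.40×10⁻³×(1124)⁴ = 398 W.

λ_max ≈ 2.58 μm; P ≈ 398 W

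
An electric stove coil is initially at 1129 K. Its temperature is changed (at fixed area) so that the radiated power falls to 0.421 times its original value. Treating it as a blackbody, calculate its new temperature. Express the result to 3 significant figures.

T₂ ≈ 909 K

P ∝ T⁴, so T₂/T₁ = (P₂/P₁)^(1/4) = (0.421)^(1/4) = 0.805509.
T₂ = 1129 × 0.805509 = 909 K.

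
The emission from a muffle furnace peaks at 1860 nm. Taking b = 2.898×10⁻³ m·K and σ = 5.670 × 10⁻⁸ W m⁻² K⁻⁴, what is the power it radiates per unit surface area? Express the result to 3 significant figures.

Wien's law: T = b/λ_max = 2.898×10⁻³/1.860×10⁻⁶ = 1558.06 K.
Then I = σT⁴ = 5.670×10⁻⁸×(1558.06)⁴ = 3.34×10⁵ W/m².

I ≈ 3.34×10⁵ W/m²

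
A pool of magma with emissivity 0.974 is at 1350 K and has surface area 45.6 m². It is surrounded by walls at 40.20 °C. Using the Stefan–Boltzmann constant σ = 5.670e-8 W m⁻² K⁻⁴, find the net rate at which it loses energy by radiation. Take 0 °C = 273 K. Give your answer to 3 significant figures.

Surroundings: T = 40.20 °C + 273 = 313.20 K.
Area A = 45.6 m².
Net radiated power P_net = εσA(T⁴ − T₀⁴) = 0.974×5.670×10⁻⁸×45.6×(1350⁴ − 313.20⁴).
T⁴ − T₀⁴ = 3.32151×10¹² − 9.62248×10⁹ = 3.31189×10¹² K⁴, so P_net = 8.34×10⁶ W.

Net loss ≈ 8.34×10⁶ W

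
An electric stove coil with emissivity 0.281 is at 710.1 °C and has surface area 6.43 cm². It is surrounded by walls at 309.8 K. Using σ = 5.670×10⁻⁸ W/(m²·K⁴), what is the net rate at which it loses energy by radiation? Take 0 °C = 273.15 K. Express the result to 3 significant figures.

T = 710.1 °C + 273.15 = 983.25 K.
Area A = 6.43 cm² = 6.43×10⁻⁴ m².
Net radiated power P_net = εσA(T⁴ − T₀⁴) = 0.281×5.670×10⁻⁸×6.43×10⁻⁴×(983.25⁴ − 309.8⁴).
T⁴ − T₀⁴ = 9.34665×10¹¹ − 9.21140×10⁹ = 9.25454×10¹¹ K⁴, so P_net = 9.48 W.

Net loss ≈ 9.48 W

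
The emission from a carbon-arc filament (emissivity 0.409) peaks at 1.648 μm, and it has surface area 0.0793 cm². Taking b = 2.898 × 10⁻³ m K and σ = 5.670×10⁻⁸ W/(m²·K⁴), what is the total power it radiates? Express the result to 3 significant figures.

Wien's law: T = b/λ_max = 2.898×10⁻³/1.648×10⁻⁶ = 1758.50 K.
Area A = 0.0793 cm² = 7.93×10⁻⁶ m².
Then P = εσAT⁴ = 0.409×5.670×10⁻⁸×7.93×10⁻⁶×(1758.50)⁴ = 1.76 W.

P ≈ 1.76 W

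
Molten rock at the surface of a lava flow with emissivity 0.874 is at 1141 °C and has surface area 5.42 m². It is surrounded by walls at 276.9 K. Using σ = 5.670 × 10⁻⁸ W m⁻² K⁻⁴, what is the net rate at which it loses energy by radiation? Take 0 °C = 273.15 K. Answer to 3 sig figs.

Net loss ≈ 1.07×10⁶ W

T = 1141 °C + 273.15 = 1414.15 K.
Area A = 5.42 m².
Net radiated power P_net = εσA(T⁴ − T₀⁴) = 0.874×5.670×10⁻⁸×5.42×(1414.15⁴ − 276.9⁴).
T⁴ − T₀⁴ = 3.99928×10¹² − 5.87884×10⁹ = 3.99340×10¹² K⁴, so P_net = 1.07×10⁶ W.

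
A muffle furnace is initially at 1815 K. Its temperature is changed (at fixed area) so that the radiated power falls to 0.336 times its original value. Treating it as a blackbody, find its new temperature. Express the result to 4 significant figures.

P ∝ T⁴, so T₂/T₁ = (P₂/P₁)^(1/4) = (0.336)^(1/4) = 0.761351.
T₂ = 1815 × 0.761351 = 1382 K.

T₂ ≈ 1382 K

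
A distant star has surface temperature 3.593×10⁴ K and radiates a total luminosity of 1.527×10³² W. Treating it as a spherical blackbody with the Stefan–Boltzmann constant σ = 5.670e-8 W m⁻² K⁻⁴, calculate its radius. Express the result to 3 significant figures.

L = 4πR²σT⁴ ⇒ R = √(L/(4πσT⁴)).
σT⁴ = 9.44957×10¹⁰ W/m², so R = √(1.527×10³²/(4π×9.44957×10¹⁰)) = 1.13×10¹⁰ m.

R ≈ 1.13×10¹⁰ m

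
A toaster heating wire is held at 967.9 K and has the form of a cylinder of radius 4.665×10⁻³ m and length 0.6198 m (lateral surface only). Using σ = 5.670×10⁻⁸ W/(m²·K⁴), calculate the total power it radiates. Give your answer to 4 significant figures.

P ≈ 904.0 W

Lateral area A = 2πrL = 2π×4.665×10⁻³×0.6198 = 0.0181670 m².
P = σAT⁴ = 5.670×10⁻⁸ × 0.0181670 × (967.9)⁴ = 904.0 W.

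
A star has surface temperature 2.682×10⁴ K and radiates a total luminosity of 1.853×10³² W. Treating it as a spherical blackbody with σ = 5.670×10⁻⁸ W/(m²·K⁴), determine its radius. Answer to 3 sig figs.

R ≈ 2.24×10¹⁰ m

L = 4πR²σT⁴ ⇒ R = √(L/(4πσT⁴)).
σT⁴ = 2.93372×10¹⁰ W/m², so R = √(1.853×10³²/(4π×2.93372×10¹⁰)) = 2.24×10¹⁰ m.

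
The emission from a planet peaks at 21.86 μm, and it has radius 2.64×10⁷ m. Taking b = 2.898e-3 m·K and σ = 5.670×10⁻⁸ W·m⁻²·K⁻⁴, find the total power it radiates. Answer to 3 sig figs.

P ≈ 1.53×10¹⁷ W

Wien's law: T = b/λ_max = 2.898×10⁻³/2.186×10⁻⁵ = 132.571 K.
Surface area A = 4πR² = 4π(2.64×10⁷ m)² = 8.75826×10¹⁵ m².
Then P = σAT⁴ = 5.670×10⁻⁸×8.75826×10¹⁵×(132.571)⁴ = 1.53×10¹⁷ W.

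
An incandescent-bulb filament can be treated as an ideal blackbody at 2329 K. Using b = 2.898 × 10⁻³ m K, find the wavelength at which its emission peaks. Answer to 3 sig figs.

λ_max ≈ 1.24×10³ nm

Wien's displacement law: λ_max = b/T = (2.898×10⁻³ m·K)/(2329 K) = 1.244×10⁻⁶ m.
That is 1.24×10³ nm, in the infrared range.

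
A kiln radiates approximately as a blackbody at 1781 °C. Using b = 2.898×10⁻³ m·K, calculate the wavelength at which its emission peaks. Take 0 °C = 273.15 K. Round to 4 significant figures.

T = 1781 °C + 273.15 = 2054.15 K.
Wien's displacement law: λ_max = b/T = (2.898×10⁻³ m·K)/(2054.15 K) = 1.4108×10⁻⁶ m.
That is 1.411 μm, in the infrared range.

λ_max ≈ 1.411 μm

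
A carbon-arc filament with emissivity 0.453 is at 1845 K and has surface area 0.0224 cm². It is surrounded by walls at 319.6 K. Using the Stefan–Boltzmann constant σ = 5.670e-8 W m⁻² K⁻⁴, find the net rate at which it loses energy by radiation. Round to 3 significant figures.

Area A = 0.0224 cm² = 2.24×10⁻⁶ m².
Net radiated power P_net = εσA(T⁴ − T₀⁴) = 0.453×5.670×10⁻⁸×2.24×10⁻⁶×(1845⁴ − 319.6⁴).
T⁴ − T₀⁴ = 1.15874×10¹³ − 1.04334×10¹⁰ = 1.15770×10¹³ K⁴, so P_net = 0.666 W.

Net loss ≈ 0.666 W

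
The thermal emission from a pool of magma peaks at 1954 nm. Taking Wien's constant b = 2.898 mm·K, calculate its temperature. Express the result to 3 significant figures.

T ≈ 1.48×10³ K

Wien's law gives T = b/λ_max = (2.898×10⁻³ m·K)/(1.954×10⁻⁶ m) = 1.48×10³ K.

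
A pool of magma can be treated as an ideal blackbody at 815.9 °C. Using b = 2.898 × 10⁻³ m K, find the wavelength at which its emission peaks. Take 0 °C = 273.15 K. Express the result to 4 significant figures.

T = 815.9 °C + 273.15 = 1089.05 K.
Wien's displacement law: λ_max = b/T = (2.898×10⁻³ m·K)/(1089.05 K) = 2.6610×10⁻⁶ m.
That is 2.661 μm, in the infrared range.

λ_max ≈ 2.661 μm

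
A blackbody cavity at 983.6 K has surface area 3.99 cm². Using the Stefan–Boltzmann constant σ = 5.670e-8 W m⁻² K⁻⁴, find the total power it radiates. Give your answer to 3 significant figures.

P ≈ 21.2 W

Area A = 3.99 cm² = 3.99×10⁻⁴ m².
P = σAT⁴ = 5.670×10⁻⁸ × 3.99×10⁻⁴ × (983.6)⁴ = 21.2 W.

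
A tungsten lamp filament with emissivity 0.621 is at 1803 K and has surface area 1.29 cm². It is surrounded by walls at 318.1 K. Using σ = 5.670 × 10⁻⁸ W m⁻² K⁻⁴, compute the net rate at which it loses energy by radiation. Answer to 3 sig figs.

Area A = 1.29 cm² = 1.29×10⁻⁴ m².
Net radiated power P_net = εσA(T⁴ − T₀⁴) = 0.621×5.670×10⁻⁸×1.29×10⁻⁴×(1803⁴ − 318.1⁴).
T⁴ − T₀⁴ = 1.05678×10¹³ − 1.02389×10¹⁰ = 1.05576×10¹³ K⁴, so P_net = 48.0 W.

Net loss ≈ 48.0 W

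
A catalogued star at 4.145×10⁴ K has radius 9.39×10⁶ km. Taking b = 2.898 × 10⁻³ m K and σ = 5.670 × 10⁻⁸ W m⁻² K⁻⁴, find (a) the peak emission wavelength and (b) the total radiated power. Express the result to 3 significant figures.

(a) λ_max = b/T = 2.898×10⁻³/4.145×10⁴ = 6.992×10⁻⁸ m = 69.9 nm.
Surface area A = 4πR² = 4π(9.39×10⁹ m)² = 1.10800×10²¹ m².
(b) P = σAT⁴ = 5.670×10⁻⁸×1.10800×10²¹×(4.145×10⁴)⁴ = 1.85×10³² W.

λ_max ≈ 69.9 nm; P ≈ 1.85×10³² W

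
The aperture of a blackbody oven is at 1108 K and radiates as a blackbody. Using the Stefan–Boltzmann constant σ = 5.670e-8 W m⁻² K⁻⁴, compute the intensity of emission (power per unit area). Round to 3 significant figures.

I ≈ 8.55×10⁴ W/m²

Stefan–Boltzmann: I = σT⁴ = 5.670×10⁻⁸ × (1108)⁴ = 8.55×10⁴ W/m².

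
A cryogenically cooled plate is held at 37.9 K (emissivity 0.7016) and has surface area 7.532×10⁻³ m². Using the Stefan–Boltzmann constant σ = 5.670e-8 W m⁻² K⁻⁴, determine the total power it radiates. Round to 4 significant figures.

P ≈ 6.182×10⁻⁴ W

Area A = 7.532×10⁻³ m².
P = εσAT⁴ = 0.7016 × 5.670×10⁻⁸ × 7.532×10⁻³ × (37.9)⁴ = 6.182×10⁻⁴ W.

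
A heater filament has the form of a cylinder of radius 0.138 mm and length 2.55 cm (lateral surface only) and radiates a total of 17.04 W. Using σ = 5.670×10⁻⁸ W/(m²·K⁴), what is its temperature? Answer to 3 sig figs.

T ≈ 1.92×10³ K

Lateral area A = 2πrL = 2π×1.38×10⁻⁴×0.0255 = 2.21105×10⁻⁵ m².
P = σAT⁴ ⇒ T = (P/(σA))^(1/4) = (17.04/(5.670×10⁻⁸×2.21105×10⁻⁵))^(1/4) = 1.92×10³ K.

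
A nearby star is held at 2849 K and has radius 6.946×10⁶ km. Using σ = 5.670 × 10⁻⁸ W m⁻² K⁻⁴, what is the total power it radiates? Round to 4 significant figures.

Surface area A = 4πR² = 4π(6.946×10⁹ m)² = 6.06289×10²⁰ m².
P = σAT⁴ = 5.670×10⁻⁸ × 6.06289×10²⁰ × (2849)⁴ = 2.265×10²⁷ W.

P ≈ 2.265×10²⁷ W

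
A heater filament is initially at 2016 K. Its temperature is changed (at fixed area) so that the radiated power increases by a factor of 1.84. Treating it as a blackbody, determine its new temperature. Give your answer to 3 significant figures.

T₂ ≈ 2.35×10³ K

P ∝ T⁴, so T₂/T₁ = (P₂/P₁)^(1/4) = (1.84)^(1/4) = 1.16467.
T₂ = 2016 × 1.16467 = 2.35×10³ K.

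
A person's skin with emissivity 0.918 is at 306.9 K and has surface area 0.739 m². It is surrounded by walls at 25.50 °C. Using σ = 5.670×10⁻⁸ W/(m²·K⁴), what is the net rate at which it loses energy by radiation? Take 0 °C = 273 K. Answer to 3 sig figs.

Net loss ≈ 35.9 W

Surroundings: T = 25.50 °C + 273 = 298.50 K.
Area A = 0.739 m².
Net radiated power P_net = εσA(T⁴ − T₀⁴) = 0.918×5.670×10⁻⁸×0.739×(306.9⁴ − 298.50⁴).
T⁴ − T₀⁴ = 8.87131×10⁹ − 7.93921×10⁹ = 9.32100×10⁸ K⁴, so P_net = 35.9 W.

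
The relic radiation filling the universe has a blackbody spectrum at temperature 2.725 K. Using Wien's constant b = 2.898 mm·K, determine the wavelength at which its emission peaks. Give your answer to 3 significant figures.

λ_max ≈ 1.06 mm

Wien's displacement law: λ_max = b/T = (2.898×10⁻³ m·K)/(2.725 K) = 1.063×10⁻³ m.
That is 1.06 mm, in the microwave range.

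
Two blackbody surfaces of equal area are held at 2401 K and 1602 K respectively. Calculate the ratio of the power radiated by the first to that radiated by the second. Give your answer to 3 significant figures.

P₁/P₂ ≈ 5.05

With equal areas, P₁/P₂ = (T₁/T₂)⁴ = (2401/1602)⁴ = 5.05.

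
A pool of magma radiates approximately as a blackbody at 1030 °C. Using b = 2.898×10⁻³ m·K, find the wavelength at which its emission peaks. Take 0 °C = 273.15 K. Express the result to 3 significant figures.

T = 1030 °C + 273.15 = 1303.15 K.
Wien's displacement law: λ_max = b/T = (2.898×10⁻³ m·K)/(1303.15 K) = 2.224×10⁻⁶ m.
That is 2.22×10³ nm, in the infrared range.

λ_max ≈ 2.22×10³ nm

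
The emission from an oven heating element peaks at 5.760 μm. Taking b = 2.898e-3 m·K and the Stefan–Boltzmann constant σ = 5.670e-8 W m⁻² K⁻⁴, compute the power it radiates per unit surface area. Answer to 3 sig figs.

Wien's law: T = b/λ_max = 2.898×10⁻³/5.760×10⁻⁶ = 503.125 K.
Then I = σT⁴ = 5.670×10⁻⁸×(503.125)⁴ = 3.63×10³ W/m².

I ≈ 3.63×10³ W/m²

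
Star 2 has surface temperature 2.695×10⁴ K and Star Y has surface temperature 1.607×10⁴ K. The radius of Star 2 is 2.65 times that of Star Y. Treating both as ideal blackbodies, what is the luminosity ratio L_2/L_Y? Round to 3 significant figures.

L ∝ R²T⁴, so L_2/L_Y = (R_2/R_Y)²(T_2/T_Y)⁴ = (2.65)² × (2.695×10⁴/1.607×10⁴)⁴ = 7.0225 × 7.90991 = 55.5.

L_2/L_Y ≈ 55.5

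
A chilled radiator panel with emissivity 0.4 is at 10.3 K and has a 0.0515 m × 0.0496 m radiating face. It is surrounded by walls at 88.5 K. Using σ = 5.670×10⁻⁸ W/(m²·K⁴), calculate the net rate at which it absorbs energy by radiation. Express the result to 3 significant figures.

Area A = 0.0515 × 0.0496 = 2.5544×10⁻³ m².
Net radiated power P_net = εσA(T⁴ − T₀⁴) = 0.4×5.670×10⁻⁸×2.5544×10⁻³×(10.3⁴ − 88.5⁴).
T⁴ − T₀⁴ = 11255.1 − 6.13441×10⁷ = -6.13328×10⁷ K⁴, so P_net = -3.55×10⁻³ W — negative, meaning a net gain of 3.55×10⁻³ W.

Net gain ≈ 3.55×10⁻³ W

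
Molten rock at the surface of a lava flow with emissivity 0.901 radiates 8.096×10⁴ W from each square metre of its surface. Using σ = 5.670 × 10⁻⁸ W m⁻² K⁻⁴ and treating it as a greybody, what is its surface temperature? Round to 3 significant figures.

I = εσT⁴, so T = (I/εσ)^(1/4) = (8.096×10⁴/(0.901×5.670×10⁻⁸))^(1/4) = 1.12×10³ K.

T ≈ 1.12×10³ K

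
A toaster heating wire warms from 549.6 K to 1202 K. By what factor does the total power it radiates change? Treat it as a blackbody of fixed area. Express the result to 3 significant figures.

P₂/P₁ ≈ 22.9

P ∝ T⁴, so P₂/P₁ = (T₂/T₁)⁴ = (1202/549.6)⁴ = (2.18705)⁴ = 22.9.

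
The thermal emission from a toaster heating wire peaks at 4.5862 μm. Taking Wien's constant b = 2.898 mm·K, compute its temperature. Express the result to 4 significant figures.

T ≈ 631.9 K

Wien's law gives T = b/λ_max = (2.898×10⁻³ m·K)/(4.5862×10⁻⁶ m) = 631.9 K.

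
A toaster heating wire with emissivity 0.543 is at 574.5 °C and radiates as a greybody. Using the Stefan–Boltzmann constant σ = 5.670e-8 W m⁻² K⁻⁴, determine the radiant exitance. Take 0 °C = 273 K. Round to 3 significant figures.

I ≈ 1.59×10⁴ W/m²

T = 574.5 °C + 273 = 847.5 K.
Stefan–Boltzmann: I = εσT⁴ = 0.543 × 5.670×10⁻⁸ × (847.5)⁴ = 1.59×10⁴ W/m².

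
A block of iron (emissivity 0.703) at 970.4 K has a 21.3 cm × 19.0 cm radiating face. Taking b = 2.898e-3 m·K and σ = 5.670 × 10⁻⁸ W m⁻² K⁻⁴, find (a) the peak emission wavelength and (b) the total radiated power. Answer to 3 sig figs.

(a) λ_max = b/T = 2.898×10⁻³/970.4 = 2.986×10⁻⁶ m = 2.99 μm.
Area A = 0.213 × 0.190 = 0.04047 m².
(b) P = εσAT⁴ = 0.703×5.670×10⁻⁸×0.04047×(970.4)⁴ = 1.43×10³ W.

λ_max ≈ 2.99 μm; P ≈ 1.43×10³ W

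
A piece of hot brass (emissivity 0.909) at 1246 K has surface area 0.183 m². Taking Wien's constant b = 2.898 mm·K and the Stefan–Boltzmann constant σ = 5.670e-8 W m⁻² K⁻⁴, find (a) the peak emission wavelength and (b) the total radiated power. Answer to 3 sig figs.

λ_max ≈ 2.33×10³ nm; P ≈ 2.27×10⁴ W

(a) λ_max = b/T = 2.898×10⁻³/1246 = 2.326×10⁻⁶ m = 2.33×10³ nm.
Area A = 0.183 m².
(b) P = εσAT⁴ = 0.909×5.670×10⁻⁸×0.183×(1246)⁴ = 2.27×10⁴ W.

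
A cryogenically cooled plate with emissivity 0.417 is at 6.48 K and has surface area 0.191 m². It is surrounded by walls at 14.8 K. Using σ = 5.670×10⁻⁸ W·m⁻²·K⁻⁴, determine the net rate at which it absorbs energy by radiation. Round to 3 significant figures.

Area A = 0.191 m².
Net radiated power P_net = εσA(T⁴ − T₀⁴) = 0.417×5.670×10⁻⁸×0.191×(6.48⁴ − 14.8⁴).
T⁴ − T₀⁴ = 1763.19 − 47978.5 = -46215.3 K⁴, so P_net = -2.09×10⁻⁴ W — negative, meaning a net gain of 2.09×10⁻⁴ W.

Net gain ≈ 2.09×10⁻⁴ W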